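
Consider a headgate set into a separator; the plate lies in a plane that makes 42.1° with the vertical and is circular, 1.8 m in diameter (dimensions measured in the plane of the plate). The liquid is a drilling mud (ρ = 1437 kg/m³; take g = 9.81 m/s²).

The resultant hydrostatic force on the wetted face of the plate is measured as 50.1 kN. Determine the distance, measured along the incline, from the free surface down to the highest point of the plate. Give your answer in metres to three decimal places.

y_top ≈ 0.982 m

γ = ρg = 1437 × 9.81 / 1000 = 14.09697 kN/m³.
A = π(0.9)² = 2.54469 m².
From F = γ·h_c·A, the centroid depth is h_c = 50.1/(14.09697 × 2.54469) = 1.39662 m.
The plate makes 42.1° with the vertical, i.e. θ = 90° − 42.1° = 47.9° to the horizontal. Measuring y along the incline from the free-surface line, vertical depth h = y·sinθ with sinθ = 0.741976.
Along the incline, y_c = h_c/sinθ = 1.39662/0.741976 = 1.8823 m.
The centroid is at the centre, 0.9 m below the top of the plate, so the highest point sits at y_top = 1.8823 − 0.9 = 0.9823 m along the incline.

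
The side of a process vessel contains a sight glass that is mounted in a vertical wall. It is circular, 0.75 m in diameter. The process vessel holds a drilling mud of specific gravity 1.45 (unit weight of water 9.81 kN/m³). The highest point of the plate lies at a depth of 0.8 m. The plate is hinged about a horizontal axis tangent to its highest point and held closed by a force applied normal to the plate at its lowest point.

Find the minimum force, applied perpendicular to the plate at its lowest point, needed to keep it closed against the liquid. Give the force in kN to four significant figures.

P ≈ 3.987 kN

γ = 1.45 × 9.81 = 14.2245 kN/m³.
The centroid is at the centre, 0.375 m below the top of the plate, so the centroid depth is h_c = 0.8 + 0.375 = 1.175 m.
A = π(0.375)² = 0.441786 m².
Resultant F = γ·h_c·A = 14.2245 × 1.175 × 0.441786 = 7.38392 kN.
I_c = πr⁴/4 = π × 0.375⁴/4 = 0.0155316 m⁴.
Centre of pressure: y_p = y_c + I_c/(y_c·A) = 1.175 + 0.0155316/(1.175 × 0.441786) = 1.175 + 0.0299203 = 1.20492 m along the plane.
The resultant acts 0.375 + 0.0299203 = 0.40492 m (along the plate) below the hinge at the top edge, so the moment about the hinge is M = F × 0.40492 = 7.38392 × 0.40492 = 2.9899 kN·m.
A normal force at the bottom, 0.75 m from the hinge, must supply this moment: P = 2.9899/0.75 = 3.98653 kN.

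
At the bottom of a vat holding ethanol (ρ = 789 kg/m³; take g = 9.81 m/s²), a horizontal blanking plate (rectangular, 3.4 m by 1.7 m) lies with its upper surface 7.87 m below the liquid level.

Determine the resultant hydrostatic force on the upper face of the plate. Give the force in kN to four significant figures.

F ≈ 352.1 kN

γ = ρg = 789 × 9.81 / 1000 = 7.74009 kN/m³.
The plate is horizontal, so pressure is uniform at p = γ·h = 7.74009 × 7.87 = 60.9145 kN/m².
A = 3.4 × 1.7 = 5.78 m².
F = p·A = 60.9145 × 5.78 = 352.086 kN.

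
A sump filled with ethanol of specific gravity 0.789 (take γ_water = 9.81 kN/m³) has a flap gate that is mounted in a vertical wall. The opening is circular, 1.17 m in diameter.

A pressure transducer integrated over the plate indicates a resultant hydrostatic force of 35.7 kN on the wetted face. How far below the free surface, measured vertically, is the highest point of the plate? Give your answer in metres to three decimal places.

d_top ≈ 3.705 m

γ = 0.789 × 9.81 = 7.74009 kN/m³.
A = π(0.585)² = 1.07513 m².
From F = γ·h_c·A, the centroid depth is h_c = 35.7/(7.74009 × 1.07513) = 4.29004 m.
The centroid is at the centre, 0.585 m below the top of the plate, so the highest point sits at h_top = 4.29004 − 0.585 = 3.70504 m below the surface.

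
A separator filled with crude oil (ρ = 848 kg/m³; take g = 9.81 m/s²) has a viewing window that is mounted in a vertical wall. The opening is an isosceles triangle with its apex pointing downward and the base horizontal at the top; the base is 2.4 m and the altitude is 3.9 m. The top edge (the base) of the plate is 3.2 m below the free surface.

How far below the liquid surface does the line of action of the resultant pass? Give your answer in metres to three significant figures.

γ = ρg = 848 × 9.81 / 1000 = 8.31888 kN/m³.
With the apex down, the centroid sits h/3 = 3.9/3 = 1.3 m below the base (the top edge), so the centroid depth is h_c = 3.2 + 1.3 = 4.5 m.
A = ½ × 2.4 × 3.9 = 4.68 m².
Resultant F = γ·h_c·A = 8.31888 × 4.5 × 4.68 = 175.196 kN.
I_c = b·h³/36 = 2.4 × 3.9³/36 = 3.9546 m⁴.
Centre of pressure: y_p = y_c + I_c/(y_c·A) = 4.5 + 3.9546/(4.5 × 4.68) = 4.5 + 0.187778 = 4.68778 m along the plane.

h_p = 4.69 m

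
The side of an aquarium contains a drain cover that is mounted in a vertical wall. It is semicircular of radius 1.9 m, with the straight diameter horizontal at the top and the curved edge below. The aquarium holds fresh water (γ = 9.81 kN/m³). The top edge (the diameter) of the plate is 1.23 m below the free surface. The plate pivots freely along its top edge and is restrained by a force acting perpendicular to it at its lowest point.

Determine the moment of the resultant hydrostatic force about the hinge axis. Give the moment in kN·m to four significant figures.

M ≈ 105.4 kN·m

γ = 9.81 kN/m³.
The centroid of a semicircle lies 4r/(3π) = 0.806385 m from the diameter, here below the top edge, so the centroid depth is h_c = 1.23 + 0.806385 = 2.03639 m.
A = πr²/2 = π × 1.9²/2 = 5.67057 m².
Resultant F = γ·h_c·A = 9.81 × 2.03639 × 5.67057 = 113.281 kN.
I_c = (π/8 − 8/(9π))·r⁴ = 0.109757 × 1.9⁴ = 1.43036 m⁴.
Centre of pressure: y_p = y_c + I_c/(y_c·A) = 2.03639 + 1.43036/(2.03639 × 5.67057) = 2.03639 + 0.123868 = 2.16026 m along the plane.
The resultant acts 0.806385 + 0.123868 = 0.930253 m (along the plate) below the hinge at the top edge, so the moment about the hinge is M = F × 0.930253 = 113.281 × 0.930253 = 105.38 kN·m.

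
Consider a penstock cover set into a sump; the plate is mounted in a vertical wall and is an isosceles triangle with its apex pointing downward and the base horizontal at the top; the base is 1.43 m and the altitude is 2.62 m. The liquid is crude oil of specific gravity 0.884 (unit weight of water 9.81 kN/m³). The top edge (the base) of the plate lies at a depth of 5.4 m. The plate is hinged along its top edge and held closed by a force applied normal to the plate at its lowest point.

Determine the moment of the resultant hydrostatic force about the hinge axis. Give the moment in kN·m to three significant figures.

M ≈ 95.2 kN·m

γ = 0.884 × 9.81 = 8.67204 kN/m³.
With the apex down, the centroid sits h/3 = 2.62/3 = 0.873333 m below the base (the top edge), so the centroid depth is h_c = 5.4 + 0.873333 = 6.27333 m.
A = ½ × 1.43 × 2.62 = 1.8733 m².
Resultant F = γ·h_c·A = 8.67204 × 6.27333 × 1.8733 = 101.912 kN.
I_c = b·h³/36 = 1.43 × 2.62³/36 = 0.714393 m⁴.
Centre of pressure: y_p = y_c + I_c/(y_c·A) = 6.27333 + 0.714393/(6.27333 × 1.8733) = 6.27333 + 0.0607899 = 6.33412 m along the plane.
The resultant acts 0.873333 + 0.0607899 = 0.934123 m (along the plate) below the hinge at the top edge, so the moment about the hinge is M = F × 0.934123 = 101.912 × 0.934123 = 95.1983 kN·m.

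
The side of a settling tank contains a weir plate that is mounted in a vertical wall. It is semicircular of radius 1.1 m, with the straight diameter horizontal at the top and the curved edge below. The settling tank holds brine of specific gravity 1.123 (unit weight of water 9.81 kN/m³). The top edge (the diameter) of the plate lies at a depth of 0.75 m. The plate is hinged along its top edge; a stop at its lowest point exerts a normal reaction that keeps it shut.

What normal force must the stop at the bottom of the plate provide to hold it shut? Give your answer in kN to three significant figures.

P ≈ 12.4 kN

γ = 1.123 × 9.81 = 11.01663 kN/m³.
The centroid of a semicircle lies 4r/(3π) = 0.466854 m from the diameter, here below the top edge, so the centroid depth is h_c = 0.75 + 0.466854 = 1.21685 m.
A = πr²/2 = π × 1.1²/2 = 1.90066 m².
Resultant F = γ·h_c·A = 11.01663 × 1.21685 × 1.90066 = 25.4795 kN.
I_c = (π/8 − 8/(9π))·r⁴ = 0.109757 × 1.1⁴ = 0.160695 m⁴.
Centre of pressure: y_p = y_c + I_c/(y_c·A) = 1.21685 + 0.160695/(1.21685 × 1.90066) = 1.21685 + 0.0694802 = 1.28633 m along the plane.
The resultant acts 0.466854 + 0.0694802 = 0.536334 m (along the plate) below the hinge at the top edge, so the moment about the hinge is M = F × 0.536334 = 25.4795 × 0.536334 = 13.6655 kN·m.
A normal force at the bottom, 1.1 m from the hinge, must supply this moment: P = 13.6655/1.1 = 12.4232 kN.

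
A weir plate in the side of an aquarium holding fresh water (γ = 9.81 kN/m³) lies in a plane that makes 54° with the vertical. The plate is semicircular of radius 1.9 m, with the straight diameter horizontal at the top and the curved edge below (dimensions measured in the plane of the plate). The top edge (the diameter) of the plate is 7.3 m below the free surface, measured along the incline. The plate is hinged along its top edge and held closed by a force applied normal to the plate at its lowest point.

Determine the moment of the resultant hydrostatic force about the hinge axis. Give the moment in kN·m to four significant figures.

γ = 9.81 kN/m³.
The plate makes 54° with the vertical, i.e. θ = 90° − 54° = 36° to the horizontal. Measuring y along the incline from the free-surface line, vertical depth h = y·sinθ with sinθ = 0.587785.
The centroid of a semicircle lies 4r/(3π) = 0.806385 m from the diameter, here below the top edge, so y_c = 7.3 + 0.806385 = 8.10638 m and h_c = 8.10638 × 0.587785 = 4.76481 m.
A = πr²/2 = π × 1.9²/2 = 5.67057 m².
Resultant F = γ·h_c·A = 9.81 × 4.76481 × 5.67057 = 265.058 kN.
I_c = (π/8 − 8/(9π))·r⁴ = 0.109757 × 1.9⁴ = 1.43036 m⁴.
Centre of pressure: y_p = y_c + I_c/(y_c·A) = 8.10638 + 1.43036/(8.10638 × 5.67057) = 8.10638 + 0.0311166 = 8.1375 m along the plane.
The resultant acts 0.806385 + 0.0311166 = 0.837502 m (along the plate) below the hinge at the top edge, so the moment about the hinge is M = F × 0.837502 = 265.058 × 0.837502 = 221.987 kN·m.

M ≈ 222.0 kN·m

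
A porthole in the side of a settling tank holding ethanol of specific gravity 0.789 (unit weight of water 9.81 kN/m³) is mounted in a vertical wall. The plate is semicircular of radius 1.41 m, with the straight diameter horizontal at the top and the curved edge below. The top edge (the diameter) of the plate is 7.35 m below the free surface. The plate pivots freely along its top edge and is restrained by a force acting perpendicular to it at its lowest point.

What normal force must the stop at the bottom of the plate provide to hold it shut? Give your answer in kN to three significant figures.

P ≈ 83.9 kN

γ = 0.789 × 9.81 = 7.74009 kN/m³.
The centroid of a semicircle lies 4r/(3π) = 0.598423 m from the diameter, here below the top edge, so the centroid depth is h_c = 7.35 + 0.598423 = 7.94842 m.
A = πr²/2 = π × 1.41²/2 = 3.1229 m².
Resultant F = γ·h_c·A = 7.74009 × 7.94842 × 3.1229 = 192.125 kN.
I_c = (π/8 − 8/(9π))·r⁴ = 0.109757 × 1.41⁴ = 0.433819 m⁴.
Centre of pressure: y_p = y_c + I_c/(y_c·A) = 7.94842 + 0.433819/(7.94842 × 3.1229) = 7.94842 + 0.0174771 = 7.9659 m along the plane.
The resultant acts 0.598423 + 0.0174771 = 0.6159 m (along the plate) below the hinge at the top edge, so the moment about the hinge is M = F × 0.6159 = 192.125 × 0.6159 = 118.33 kN·m.
A normal force at the bottom, 1.41 m from the hinge, must supply this moment: P = 118.33/1.41 = 83.922 kN.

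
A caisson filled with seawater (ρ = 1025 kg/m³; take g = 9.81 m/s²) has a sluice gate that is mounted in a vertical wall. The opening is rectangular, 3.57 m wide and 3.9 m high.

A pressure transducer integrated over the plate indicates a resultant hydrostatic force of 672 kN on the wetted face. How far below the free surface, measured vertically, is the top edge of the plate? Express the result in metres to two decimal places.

γ = ρg = 1025 × 9.81 / 1000 = 10.05525 kN/m³.
A = 3.57 × 3.9 = 13.923 m².
From F = γ·h_c·A, the centroid depth is h_c = 672/(10.05525 × 13.923) = 4.80003 m.
The centroid lies 3.9/2 = 1.95 m below the top edge, so the top edge sits at h_top = 4.80003 − 1.95 = 2.85003 m below the surface.

d_top ≈ 2.85 m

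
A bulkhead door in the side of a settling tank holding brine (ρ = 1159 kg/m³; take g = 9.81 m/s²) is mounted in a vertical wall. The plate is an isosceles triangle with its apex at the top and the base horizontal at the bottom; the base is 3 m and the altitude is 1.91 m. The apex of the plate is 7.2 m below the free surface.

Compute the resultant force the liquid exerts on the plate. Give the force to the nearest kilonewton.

F ≈ 276 kN

γ = ρg = 1159 × 9.81 / 1000 = 11.36979 kN/m³.
With the apex up, the centroid sits 2h/3 = 2 × 1.91/3 = 1.27333 m below the apex, so the centroid depth is h_c = 7.2 + 1.27333 = 8.47333 m.
A = ½ × 3 × 1.91 = 2.865 m².
Resultant F = γ·h_c·A = 11.36979 × 8.47333 × 2.865 = 276.014 kN.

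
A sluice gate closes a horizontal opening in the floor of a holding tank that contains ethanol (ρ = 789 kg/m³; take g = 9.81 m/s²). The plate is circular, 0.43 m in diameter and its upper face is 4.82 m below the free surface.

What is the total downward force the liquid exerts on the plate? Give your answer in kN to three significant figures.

γ = ρg = 789 × 9.81 / 1000 = 7.74009 kN/m³.
The plate is horizontal, so pressure is uniform at p = γ·h = 7.74009 × 4.82 = 37.3072 kN/m².
A = π(0.215)² = 0.14522 m².
F = p·A = 37.3072 × 0.14522 = 5.41775 kN.

F ≈ 5.42 kN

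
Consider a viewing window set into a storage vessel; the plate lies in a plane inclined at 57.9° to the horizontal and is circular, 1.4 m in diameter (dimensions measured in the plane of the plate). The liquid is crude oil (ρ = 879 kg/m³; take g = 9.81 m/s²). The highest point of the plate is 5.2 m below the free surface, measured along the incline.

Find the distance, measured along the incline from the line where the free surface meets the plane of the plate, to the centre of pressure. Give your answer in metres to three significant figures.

y_p = 5.92 m

γ = ρg = 879 × 9.81 / 1000 = 8.62299 kN/m³.
Let θ = 57.9° be the plate's angle to the horizontal; measure y along the incline from where the plane meets the free surface. Vertical depth h = y·sinθ with sinθ = 0.847122.
The centroid is at the centre, 0.7 m below the top of the plate, so y_c = 5.2 + 0.7 = 5.9 m and h_c = 5.9 × 0.847122 = 4.99802 m.
A = π(0.7)² = 1.53938 m².
Resultant F = γ·h_c·A = 8.62299 × 4.99802 × 1.53938 = 66.344 kN.
I_c = πr⁴/4 = π × 0.7⁴/4 = 0.188574 m⁴.
Centre of pressure: y_p = y_c + I_c/(y_c·A) = 5.9 + 0.188574/(5.9 × 1.53938) = 5.9 + 0.0207627 = 5.92076 m along the plane.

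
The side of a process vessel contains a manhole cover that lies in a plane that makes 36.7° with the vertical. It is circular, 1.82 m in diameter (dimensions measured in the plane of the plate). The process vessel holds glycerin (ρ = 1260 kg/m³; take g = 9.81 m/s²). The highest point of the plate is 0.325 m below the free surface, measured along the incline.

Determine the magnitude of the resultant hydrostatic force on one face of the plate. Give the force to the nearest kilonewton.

γ = ρg = 1260 × 9.81 / 1000 = 12.3606 kN/m³.
The plate makes 36.7° with the vertical, i.e. θ = 90° − 36.7° = 53.3° to the horizontal. Measuring y along the incline from the free-surface line, vertical depth h = y·sinθ with sinθ = 0.801776.
The centroid is at the centre, 0.91 m below the top of the plate, so y_c = 0.325 + 0.91 = 1.235 m and h_c = 1.235 × 0.801776 = 0.990193 m.
A = π(0.91)² = 2.60155 m².
Resultant F = γ·h_c·A = 12.3606 × 0.990193 × 2.60155 = 31.8414 kN.

F ≈ 32 kN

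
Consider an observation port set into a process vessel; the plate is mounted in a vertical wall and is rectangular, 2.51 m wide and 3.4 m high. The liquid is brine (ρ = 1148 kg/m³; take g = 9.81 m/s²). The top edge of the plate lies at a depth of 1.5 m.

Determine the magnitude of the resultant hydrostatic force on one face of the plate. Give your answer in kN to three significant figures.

F ≈ 308 kN

γ = ρg = 1148 × 9.81 / 1000 = 11.26188 kN/m³.
The centroid lies 3.4/2 = 1.7 m below the top edge, so the centroid depth is h_c = 1.5 + 1.7 = 3.2 m.
A = 2.51 × 3.4 = 8.534 m².
Resultant F = γ·h_c·A = 11.26188 × 3.2 × 8.534 = 307.548 kN.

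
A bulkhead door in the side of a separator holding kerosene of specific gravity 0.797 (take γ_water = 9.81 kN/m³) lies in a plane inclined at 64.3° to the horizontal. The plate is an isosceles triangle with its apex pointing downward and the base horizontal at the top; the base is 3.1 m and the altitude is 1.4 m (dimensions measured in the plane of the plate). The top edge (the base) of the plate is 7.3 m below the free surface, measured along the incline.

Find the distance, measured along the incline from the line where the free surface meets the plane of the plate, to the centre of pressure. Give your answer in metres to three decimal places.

γ = 0.797 × 9.81 = 7.81857 kN/m³.
Let θ = 64.3° be the plate's angle to the horizontal; measure y along the incline from where the plane meets the free surface. Vertical depth h = y·sinθ with sinθ = 0.901077.
With the apex down, the centroid sits h/3 = 1.4/3 = 0.466667 m below the base (the top edge), so y_c = 7.3 + 0.466667 = 7.76667 m and h_c = 7.76667 × 0.901077 = 6.99837 m.
A = ½ × 3.1 × 1.4 = 2.17 m².
Resultant F = γ·h_c·A = 7.81857 × 6.99837 × 2.17 = 118.736 kN.
I_c = b·h³/36 = 3.1 × 1.4³/36 = 0.236289 m⁴.
Centre of pressure: y_p = y_c + I_c/(y_c·A) = 7.76667 + 0.236289/(7.76667 × 2.17) = 7.76667 + 0.01402 = 7.78069 m along the plane.

y_p = 7.781 m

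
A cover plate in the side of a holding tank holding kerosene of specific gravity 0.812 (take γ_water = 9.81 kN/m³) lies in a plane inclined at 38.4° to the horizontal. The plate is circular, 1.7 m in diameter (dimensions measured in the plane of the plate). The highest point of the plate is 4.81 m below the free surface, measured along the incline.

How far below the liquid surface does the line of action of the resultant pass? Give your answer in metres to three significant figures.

γ = 0.812 × 9.81 = 7.96572 kN/m³.
Let θ = 38.4° be the plate's angle to the horizontal; measure y along the incline from where the plane meets the free surface. Vertical depth h = y·sinθ with sinθ = 0.621148.
The centroid is at the centre, 0.85 m below the top of the plate, so y_c = 4.81 + 0.85 = 5.66 m and h_c = 5.66 × 0.621148 = 3.5157 m.
A = π(0.85)² = 2.2698 m².
Resultant F = γ·h_c·A = 7.96572 × 3.5157 × 2.2698 = 63.5659 kN.
I_c = πr⁴/4 = π × 0.85⁴/4 = 0.409983 m⁴.
Centre of pressure: y_p = y_c + I_c/(y_c·A) = 5.66 + 0.409983/(5.66 × 2.2698) = 5.66 + 0.0319126 = 5.69191 m along the plane.
Vertically, h_p = y_p·sinθ = 5.69191 × 0.621148 = 3.53552 m.

h_p = 3.54 m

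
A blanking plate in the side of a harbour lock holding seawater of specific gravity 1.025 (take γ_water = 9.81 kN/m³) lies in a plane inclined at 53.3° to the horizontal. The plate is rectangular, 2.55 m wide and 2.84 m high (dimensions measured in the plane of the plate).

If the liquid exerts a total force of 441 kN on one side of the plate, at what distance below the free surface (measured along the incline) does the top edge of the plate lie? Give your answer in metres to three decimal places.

γ = 1.025 × 9.81 = 10.05525 kN/m³.
A = 2.55 × 2.84 = 7.242 m².
From F = γ·h_c·A, the centroid depth is h_c = 441/(10.05525 × 7.242) = 6.05602 m.
Let θ = 53.3° be the plate's angle to the horizontal; measure y along the incline from where the plane meets the free surface. Vertical depth h = y·sinθ with sinθ = 0.801776.
Along the incline, y_c = h_c/sinθ = 6.05602/0.801776 = 7.55326 m.
The centroid lies 2.84/2 = 1.42 m below the top edge, so the top edge sits at y_top = 7.55326 − 1.42 = 6.13326 m along the incline.

y_top ≈ 6.133 m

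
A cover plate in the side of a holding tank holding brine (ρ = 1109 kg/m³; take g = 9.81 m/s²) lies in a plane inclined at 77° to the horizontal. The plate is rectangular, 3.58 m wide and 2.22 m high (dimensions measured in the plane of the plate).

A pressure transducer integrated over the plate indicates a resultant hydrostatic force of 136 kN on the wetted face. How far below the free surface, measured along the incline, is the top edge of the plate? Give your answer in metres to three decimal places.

y_top ≈ 0.504 m

γ = ρg = 1109 × 9.81 / 1000 = 10.87929 kN/m³.
A = 3.58 × 2.22 = 7.9476 m².
From F = γ·h_c·A, the centroid depth is h_c = 136/(10.87929 × 7.9476) = 1.5729 m.
Let θ = 77° be the plate's angle to the horizontal; measure y along the incline from where the plane meets the free surface. Vertical depth h = y·sinθ with sinθ = 0.974370.
Along the incline, y_c = h_c/sinθ = 1.5729/0.974370 = 1.61427 m.
The centroid lies 2.22/2 = 1.11 m below the top edge, so the top edge sits at y_top = 1.61427 − 1.11 = 0.50427 m along the incline.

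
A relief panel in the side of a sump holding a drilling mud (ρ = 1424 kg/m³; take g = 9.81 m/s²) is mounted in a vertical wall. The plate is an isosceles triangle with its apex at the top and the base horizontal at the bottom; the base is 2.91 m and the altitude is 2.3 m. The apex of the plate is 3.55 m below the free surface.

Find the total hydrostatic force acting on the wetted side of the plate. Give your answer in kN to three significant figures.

F ≈ 238 kN

γ = ρg = 1424 × 9.81 / 1000 = 13.96944 kN/m³.
With the apex up, the centroid sits 2h/3 = 2 × 2.3/3 = 1.53333 m below the apex, so the centroid depth is h_c = 3.55 + 1.53333 = 5.08333 m.
A = ½ × 2.91 × 2.3 = 3.3465 m².
Resultant F = γ·h_c·A = 13.96944 × 5.08333 × 3.3465 = 237.639 kN.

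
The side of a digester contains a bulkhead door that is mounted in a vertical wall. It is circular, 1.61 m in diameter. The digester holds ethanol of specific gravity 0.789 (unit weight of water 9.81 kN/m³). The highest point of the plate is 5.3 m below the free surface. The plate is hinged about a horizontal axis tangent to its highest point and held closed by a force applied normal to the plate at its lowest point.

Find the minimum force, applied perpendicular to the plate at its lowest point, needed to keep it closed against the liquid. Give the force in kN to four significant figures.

P ≈ 49.69 kN

γ = 0.789 × 9.81 = 7.74009 kN/m³.
The centroid is at the centre, 0.805 m below the top of the plate, so the centroid depth is h_c = 5.3 + 0.805 = 6.105 m.
A = π(0.805)² = 2.03583 m².
Resultant F = γ·h_c·A = 7.74009 × 6.105 × 2.03583 = 96.1996 kN.
I_c = πr⁴/4 = π × 0.805⁴/4 = 0.329817 m⁴.
Centre of pressure: y_p = y_c + I_c/(y_c·A) = 6.105 + 0.329817/(6.105 × 2.03583) = 6.105 + 0.0265366 = 6.13154 m along the plane.
The resultant acts 0.805 + 0.0265366 = 0.831537 m (along the plate) below the hinge at the top edge, so the moment about the hinge is M = F × 0.831537 = 96.1996 × 0.831537 = 79.9935 kN·m.
A normal force at the bottom, 1.61 m from the hinge, must supply this moment: P = 79.9935/1.61 = 49.6854 kN.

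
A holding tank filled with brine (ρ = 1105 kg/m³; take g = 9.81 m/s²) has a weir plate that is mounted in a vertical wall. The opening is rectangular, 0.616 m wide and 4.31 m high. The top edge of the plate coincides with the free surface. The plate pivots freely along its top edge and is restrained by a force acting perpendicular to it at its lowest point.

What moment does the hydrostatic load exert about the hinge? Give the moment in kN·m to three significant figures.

γ = ρg = 1105 × 9.81 / 1000 = 10.84005 kN/m³.
The centroid lies 4.31/2 = 2.155 m below the top edge, so the centroid depth is h_c = 2.155 m.
A = 0.616 × 4.31 = 2.65496 m².
Resultant F = γ·h_c·A = 10.84005 × 2.155 × 2.65496 = 62.0207 kN.
I_c = b·h³/12 = 0.616 × 4.31³/12 = 4.1099 m⁴.
Centre of pressure: y_p = y_c + I_c/(y_c·A) = 2.155 + 4.1099/(2.155 × 2.65496) = 2.155 + 0.718333 = 2.87333 m along the plane.
The resultant acts 2.155 + 0.718333 = 2.87333 m (along the plate) below the hinge at the top edge, so the moment about the hinge is M = F × 2.87333 = 62.0207 × 2.87333 = 178.206 kN·m.

M ≈ 178 kN·m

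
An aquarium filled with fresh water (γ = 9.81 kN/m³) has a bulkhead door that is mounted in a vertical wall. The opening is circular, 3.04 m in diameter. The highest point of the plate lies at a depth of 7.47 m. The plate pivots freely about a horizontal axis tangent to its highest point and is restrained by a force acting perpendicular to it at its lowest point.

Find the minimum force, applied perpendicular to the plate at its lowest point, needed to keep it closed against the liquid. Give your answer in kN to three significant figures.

γ = 9.81 kN/m³.
The centroid is at the centre, 1.52 m below the top of the plate, so the centroid depth is h_c = 7.47 + 1.52 = 8.99 m.
A = π(1.52)² = 7.25834 m².
Resultant F = γ·h_c·A = 9.81 × 8.99 × 7.25834 = 640.127 kN.
I_c = πr⁴/4 = π × 1.52⁴/4 = 4.19241 m⁴.
Centre of pressure: y_p = y_c + I_c/(y_c·A) = 8.99 + 4.19241/(8.99 × 7.25834) = 8.99 + 0.0642491 = 9.05425 m along the plane.
The resultant acts 1.52 + 0.0642491 = 1.58425 m (along the plate) below the hinge at the top edge, so the moment about the hinge is M = F × 1.58425 = 640.127 × 1.58425 = 1014.12 kN·m.
A normal force at the bottom, 3.04 m from the hinge, must supply this moment: P = 1014.12/3.04 = 333.592 kN.

P ≈ 334 kN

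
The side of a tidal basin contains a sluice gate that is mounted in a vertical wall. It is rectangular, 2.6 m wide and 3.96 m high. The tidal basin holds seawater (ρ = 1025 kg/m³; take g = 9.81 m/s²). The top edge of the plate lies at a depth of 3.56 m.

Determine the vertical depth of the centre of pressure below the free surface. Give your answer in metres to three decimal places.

h_p = 5.776 m

γ = ρg = 1025 × 9.81 / 1000 = 10.05525 kN/m³.
The centroid lies 3.96/2 = 1.98 m below the top edge, so the centroid depth is h_c = 3.56 + 1.98 = 5.54 m.
A = 2.6 × 3.96 = 10.296 m².
Resultant F = γ·h_c·A = 10.05525 × 5.54 × 10.296 = 573.55 kN.
I_c = b·h³/12 = 2.6 × 3.96³/12 = 13.4548 m⁴.
Centre of pressure: y_p = y_c + I_c/(y_c·A) = 5.54 + 13.4548/(5.54 × 10.296) = 5.54 + 0.235884 = 5.77588 m along the plane.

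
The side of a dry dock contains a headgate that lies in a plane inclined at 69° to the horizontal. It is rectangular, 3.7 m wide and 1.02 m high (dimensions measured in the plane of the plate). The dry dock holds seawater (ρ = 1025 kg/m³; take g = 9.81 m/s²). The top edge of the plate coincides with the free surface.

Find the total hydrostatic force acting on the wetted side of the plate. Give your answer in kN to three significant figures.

F ≈ 18.1 kN

γ = ρg = 1025 × 9.81 / 1000 = 10.05525 kN/m³.
Let θ = 69° be the plate's angle to the horizontal; measure y along the incline from where the plane meets the free surface. Vertical depth h = y·sinθ with sinθ = 0.933580.
The centroid lies 1.02/2 = 0.51 m below the top edge, so y_c = 0.51 m and h_c = 0.51 × 0.933580 = 0.476126 m.
A = 3.7 × 1.02 = 3.774 m².
Resultant F = γ·h_c·A = 10.05525 × 0.476126 × 3.774 = 18.0683 kN.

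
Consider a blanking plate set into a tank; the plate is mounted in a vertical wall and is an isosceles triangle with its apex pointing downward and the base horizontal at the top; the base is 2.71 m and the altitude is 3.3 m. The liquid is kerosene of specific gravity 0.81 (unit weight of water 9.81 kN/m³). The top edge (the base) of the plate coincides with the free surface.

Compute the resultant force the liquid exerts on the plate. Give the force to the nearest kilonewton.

γ = 0.81 × 9.81 = 7.9461 kN/m³.
With the apex down, the centroid sits h/3 = 3.3/3 = 1.1 m below the base (the top edge), so the centroid depth is h_c = 1.1 m.
A = ½ × 2.71 × 3.3 = 4.4715 m².
Resultant F = γ·h_c·A = 7.9461 × 1.1 × 4.4715 = 39.0841 kN.

F ≈ 39 kN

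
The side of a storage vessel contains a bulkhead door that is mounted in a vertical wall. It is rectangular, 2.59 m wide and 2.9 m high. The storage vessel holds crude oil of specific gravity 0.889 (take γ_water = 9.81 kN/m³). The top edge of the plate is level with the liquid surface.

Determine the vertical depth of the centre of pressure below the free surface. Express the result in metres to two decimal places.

γ = 0.889 × 9.81 = 8.72109 kN/m³.
The centroid lies 2.9/2 = 1.45 m below the top edge, so the centroid depth is h_c = 1.45 m.
A = 2.59 × 2.9 = 7.511 m².
Resultant F = γ·h_c·A = 8.72109 × 1.45 × 7.511 = 94.981 kN.
I_c = b·h³/12 = 2.59 × 2.9³/12 = 5.26396 m⁴.
Centre of pressure: y_p = y_c + I_c/(y_c·A) = 1.45 + 5.26396/(1.45 × 7.511) = 1.45 + 0.483333 = 1.93333 m along the plane.

h_p = 1.93 m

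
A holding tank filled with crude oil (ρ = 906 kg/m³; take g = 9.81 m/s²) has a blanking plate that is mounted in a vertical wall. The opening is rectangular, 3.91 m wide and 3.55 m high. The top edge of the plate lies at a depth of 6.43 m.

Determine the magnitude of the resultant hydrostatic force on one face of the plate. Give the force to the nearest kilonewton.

γ = ρg = 906 × 9.81 / 1000 = 8.88786 kN/m³.
The centroid lies 3.55/2 = 1.775 m below the top edge, so the centroid depth is h_c = 6.43 + 1.775 = 8.205 m.
A = 3.91 × 3.55 = 13.8805 m².
Resultant F = γ·h_c·A = 8.88786 × 8.205 × 13.8805 = 1012.23 kN.

F ≈ 1012 kN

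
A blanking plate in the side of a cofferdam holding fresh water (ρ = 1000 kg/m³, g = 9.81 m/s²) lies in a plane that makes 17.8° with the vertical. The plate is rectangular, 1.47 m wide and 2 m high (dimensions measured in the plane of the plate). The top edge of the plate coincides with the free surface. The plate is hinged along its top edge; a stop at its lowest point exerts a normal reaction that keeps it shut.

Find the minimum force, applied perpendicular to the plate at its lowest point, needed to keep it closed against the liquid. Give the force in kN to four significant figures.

γ = ρg = 1000 × 9.81 = 9810 N/m³ = 9.81 kN/m³.
The plate makes 17.8° with the vertical, i.e. θ = 90° − 17.8° = 72.2° to the horizontal. Measuring y along the incline from the free-surface line, vertical depth h = y·sinθ with sinθ = 0.952129.
The centroid lies 2/2 = 1 m below the top edge, so y_c = 1 m and h_c = 1 × 0.952129 = 0.952129 m.
A = 1.47 × 2 = 2.94 m².
Resultant F = γ·h_c·A = 9.81 × 0.952129 × 2.94 = 27.4607 kN.
I_c = b·h³/12 = 1.47 × 2³/12 = 0.98 m⁴.
Centre of pressure: y_p = y_c + I_c/(y_c·A) = 1 + 0.98/(1 × 2.94) = 1 + 0.333333 = 1.33333 m along the plane.
The resultant acts 1 + 0.333333 = 1.33333 m (along the plate) below the hinge at the top edge, so the moment about the hinge is M = F × 1.33333 = 27.4607 × 1.33333 = 36.6142 kN·m.
A normal force at the bottom, 2 m from the hinge, must supply this moment: P = 36.6142/2 = 18.3071 kN.

P ≈ 18.31 kN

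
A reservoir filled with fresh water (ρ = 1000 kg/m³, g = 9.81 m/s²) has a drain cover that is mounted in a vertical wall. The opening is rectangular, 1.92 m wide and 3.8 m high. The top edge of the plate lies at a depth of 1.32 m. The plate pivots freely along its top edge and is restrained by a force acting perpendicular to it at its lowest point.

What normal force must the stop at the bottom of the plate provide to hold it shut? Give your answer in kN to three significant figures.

P ≈ 138 kN

γ = ρg = 1000 × 9.81 = 9810 N/m³ = 9.81 kN/m³.
The centroid lies 3.8/2 = 1.9 m below the top edge, so the centroid depth is h_c = 1.32 + 1.9 = 3.22 m.
A = 1.92 × 3.8 = 7.296 m².
Resultant F = γ·h_c·A = 9.81 × 3.22 × 7.296 = 230.468 kN.
I_c = b·h³/12 = 1.92 × 3.8³/12 = 8.77952 m⁴.
Centre of pressure: y_p = y_c + I_c/(y_c·A) = 3.22 + 8.77952/(3.22 × 7.296) = 3.22 + 0.373706 = 3.59371 m along the plane.
The resultant acts 1.9 + 0.373706 = 2.27371 m (along the plate) below the hinge at the top edge, so the moment about the hinge is M = F × 2.27371 = 230.468 × 2.27371 = 524.017 kN·m.
A normal force at the bottom, 3.8 m from the hinge, must supply this moment: P = 524.017/3.8 = 137.899 kN.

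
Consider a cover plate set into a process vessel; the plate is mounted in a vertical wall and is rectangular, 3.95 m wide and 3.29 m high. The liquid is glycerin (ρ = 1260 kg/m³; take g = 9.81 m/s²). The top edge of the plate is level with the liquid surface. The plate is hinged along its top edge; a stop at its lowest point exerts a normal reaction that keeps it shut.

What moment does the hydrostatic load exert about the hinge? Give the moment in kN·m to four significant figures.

M ≈ 579.6 kN·m

γ = ρg = 1260 × 9.81 / 1000 = 12.3606 kN/m³.
The centroid lies 3.29/2 = 1.645 m below the top edge, so the centroid depth is h_c = 1.645 m.
A = 3.95 × 3.29 = 12.9955 m².
Resultant F = γ·h_c·A = 12.3606 × 1.645 × 12.9955 = 264.24 kN.
I_c = b·h³/12 = 3.95 × 3.29³/12 = 11.722 m⁴.
Centre of pressure: y_p = y_c + I_c/(y_c·A) = 1.645 + 11.722/(1.645 × 12.9955) = 1.645 + 0.548331 = 2.19333 m along the plane.
The resultant acts 1.645 + 0.548331 = 2.19333 m (along the plate) below the hinge at the top edge, so the moment about the hinge is M = F × 2.19333 = 264.24 × 2.19333 = 579.566 kN·m.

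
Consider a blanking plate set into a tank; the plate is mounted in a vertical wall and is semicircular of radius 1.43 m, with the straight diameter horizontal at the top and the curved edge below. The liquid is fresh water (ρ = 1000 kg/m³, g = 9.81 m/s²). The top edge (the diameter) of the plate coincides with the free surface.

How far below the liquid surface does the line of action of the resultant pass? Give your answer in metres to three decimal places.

γ = ρg = 1000 × 9.81 = 9810 N/m³ = 9.81 kN/m³.
The centroid of a semicircle lies 4r/(3π) = 0.606911 m from the diameter, here below the top edge, so the centroid depth is h_c = 0.606911 m.
A = πr²/2 = π × 1.43²/2 = 3.21212 m².
Resultant F = γ·h_c·A = 9.81 × 0.606911 × 3.21212 = 19.1243 kN.
I_c = (π/8 − 8/(9π))·r⁴ = 0.109757 × 1.43⁴ = 0.458962 m⁴.
Centre of pressure: y_p = y_c + I_c/(y_c·A) = 0.606911 + 0.458962/(0.606911 × 3.21212) = 0.606911 + 0.235429 = 0.84234 m along the plane.

h_p = 0.842 m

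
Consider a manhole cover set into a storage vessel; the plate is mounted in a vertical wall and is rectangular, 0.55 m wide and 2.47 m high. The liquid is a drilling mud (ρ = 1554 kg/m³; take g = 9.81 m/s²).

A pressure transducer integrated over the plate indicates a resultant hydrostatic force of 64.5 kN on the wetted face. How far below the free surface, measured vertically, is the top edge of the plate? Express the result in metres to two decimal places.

d_top ≈ 1.88 m

γ = ρg = 1554 × 9.81 / 1000 = 15.24474 kN/m³.
A = 0.55 × 2.47 = 1.3585 m².
From F = γ·h_c·A, the centroid depth is h_c = 64.5/(15.24474 × 1.3585) = 3.11444 m.
The centroid lies 2.47/2 = 1.235 m below the top edge, so the top edge sits at h_top = 3.11444 − 1.235 = 1.87944 m below the surface.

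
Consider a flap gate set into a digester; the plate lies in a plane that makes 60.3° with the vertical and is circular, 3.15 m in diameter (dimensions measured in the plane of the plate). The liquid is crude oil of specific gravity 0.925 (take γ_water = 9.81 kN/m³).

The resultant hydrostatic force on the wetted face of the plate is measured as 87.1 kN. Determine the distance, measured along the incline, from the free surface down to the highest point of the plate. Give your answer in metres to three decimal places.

γ = 0.925 × 9.81 = 9.07425 kN/m³.
A = π(1.575)² = 7.79311 m².
From F = γ·h_c·A, the centroid depth is h_c = 87.1/(9.07425 × 7.79311) = 1.23168 m.
The plate makes 60.3° with the vertical, i.e. θ = 90° − 60.3° = 29.7° to the horizontal. Measuring y along the incline from the free-surface line, vertical depth h = y·sinθ with sinθ = 0.495459.
Along the incline, y_c = h_c/sinθ = 1.23168/0.495459 = 2.48594 m.
The centroid is at the centre, 1.575 m below the top of the plate, so the highest point sits at y_top = 2.48594 − 1.575 = 0.91094 m along the incline.

y_top ≈ 0.911 m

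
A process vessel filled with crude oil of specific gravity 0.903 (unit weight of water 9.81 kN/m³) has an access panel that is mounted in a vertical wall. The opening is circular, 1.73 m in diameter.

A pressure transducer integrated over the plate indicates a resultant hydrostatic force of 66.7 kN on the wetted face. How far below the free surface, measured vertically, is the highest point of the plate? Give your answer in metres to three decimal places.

γ = 0.903 × 9.81 = 8.85843 kN/m³.
A = π(0.865)² = 2.35062 m².
From F = γ·h_c·A, the centroid depth is h_c = 66.7/(8.85843 × 2.35062) = 3.20322 m.
The centroid is at the centre, 0.865 m below the top of the plate, so the highest point sits at h_top = 3.20322 − 0.865 = 2.33822 m below the surface.

d_top ≈ 2.338 m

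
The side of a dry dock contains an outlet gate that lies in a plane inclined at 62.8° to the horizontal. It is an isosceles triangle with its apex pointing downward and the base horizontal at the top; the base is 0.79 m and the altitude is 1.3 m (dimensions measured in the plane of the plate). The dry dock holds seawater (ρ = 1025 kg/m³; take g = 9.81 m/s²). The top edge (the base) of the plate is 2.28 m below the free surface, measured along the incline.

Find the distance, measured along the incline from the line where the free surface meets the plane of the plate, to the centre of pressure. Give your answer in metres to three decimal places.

y_p = 2.748 m

γ = ρg = 1025 × 9.81 / 1000 = 10.05525 kN/m³.
Let θ = 62.8° be the plate's angle to the horizontal; measure y along the incline from where the plane meets the free surface. Vertical depth h = y·sinθ with sinθ = 0.889416.
With the apex down, the centroid sits h/3 = 1.3/3 = 0.433333 m below the base (the top edge), so y_c = 2.28 + 0.433333 = 2.71333 m and h_c = 2.71333 × 0.889416 = 2.41328 m.
A = ½ × 0.79 × 1.3 = 0.5135 m².
Resultant F = γ·h_c·A = 10.05525 × 2.41328 × 0.5135 = 12.4607 kN.
I_c = b·h³/36 = 0.79 × 1.3³/36 = 0.0482119 m⁴.
Centre of pressure: y_p = y_c + I_c/(y_c·A) = 2.71333 + 0.0482119/(2.71333 × 0.5135) = 2.71333 + 0.0346028 = 2.74793 m along the plane.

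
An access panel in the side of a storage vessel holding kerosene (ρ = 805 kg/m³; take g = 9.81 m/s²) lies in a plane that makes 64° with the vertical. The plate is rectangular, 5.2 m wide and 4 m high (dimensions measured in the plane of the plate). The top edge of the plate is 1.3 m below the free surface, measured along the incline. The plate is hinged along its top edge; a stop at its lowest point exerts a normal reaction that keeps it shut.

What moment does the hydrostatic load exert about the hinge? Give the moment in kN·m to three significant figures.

M ≈ 571 kN·m

γ = ρg = 805 × 9.81 / 1000 = 7.89705 kN/m³.
The plate makes 64° with the vertical, i.e. θ = 90° − 64° = 26° to the horizontal. Measuring y along the incline from the free-surface line, vertical depth h = y·sinθ with sinθ = 0.438371.
The centroid lies 4/2 = 2 m below the top edge, so y_c = 1.3 + 2 = 3.3 m and h_c = 3.3 × 0.438371 = 1.44662 m.
A = 5.2 × 4 = 20.8 m².
Resultant F = γ·h_c·A = 7.89705 × 1.44662 × 20.8 = 237.62 kN.
I_c = b·h³/12 = 5.2 × 4³/12 = 27.7333 m⁴.
Centre of pressure: y_p = y_c + I_c/(y_c·A) = 3.3 + 27.7333/(3.3 × 20.8) = 3.3 + 0.40404 = 3.70404 m along the plane.
The resultant acts 2 + 0.40404 = 2.40404 m (along the plate) below the hinge at the top edge, so the moment about the hinge is M = F × 2.40404 = 237.62 × 2.40404 = 571.248 kN·m.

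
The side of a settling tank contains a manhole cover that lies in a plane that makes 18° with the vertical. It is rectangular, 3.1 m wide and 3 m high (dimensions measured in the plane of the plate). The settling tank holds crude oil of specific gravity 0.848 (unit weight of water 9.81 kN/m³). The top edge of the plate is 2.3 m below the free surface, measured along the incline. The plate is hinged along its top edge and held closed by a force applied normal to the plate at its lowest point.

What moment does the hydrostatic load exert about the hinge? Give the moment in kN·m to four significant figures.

γ = 0.848 × 9.81 = 8.31888 kN/m³.
The plate makes 18° with the vertical, i.e. θ = 90° − 18° = 72° to the horizontal. Measuring y along the incline from the free-surface line, vertical depth h = y·sinθ with sinθ = 0.951057.
The centroid lies 3/2 = 1.5 m below the top edge, so y_c = 2.3 + 1.5 = 3.8 m and h_c = 3.8 × 0.951057 = 3.61402 m.
A = 3.1 × 3 = 9.3 m².
Resultant F = γ·h_c·A = 8.31888 × 3.61402 × 9.3 = 279.601 kN.
I_c = b·h³/12 = 3.1 × 3³/12 = 6.975 m⁴.
Centre of pressure: y_p = y_c + I_c/(y_c·A) = 3.8 + 6.975/(3.8 × 9.3) = 3.8 + 0.197368 = 3.99737 m along the plane.
The resultant acts 1.5 + 0.197368 = 1.69737 m (along the plate) below the hinge at the top edge, so the moment about the hinge is M = F × 1.69737 = 279.601 × 1.69737 = 474.586 kN·m.

M ≈ 474.6 kN·m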